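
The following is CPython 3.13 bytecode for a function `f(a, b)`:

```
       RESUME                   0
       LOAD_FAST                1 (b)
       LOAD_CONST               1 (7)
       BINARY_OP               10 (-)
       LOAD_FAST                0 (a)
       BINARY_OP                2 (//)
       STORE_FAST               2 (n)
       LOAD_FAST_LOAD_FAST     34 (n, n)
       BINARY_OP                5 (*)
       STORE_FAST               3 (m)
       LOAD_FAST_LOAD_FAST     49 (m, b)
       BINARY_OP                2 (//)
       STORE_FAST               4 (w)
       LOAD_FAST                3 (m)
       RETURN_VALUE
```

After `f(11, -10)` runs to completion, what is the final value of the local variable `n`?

LOAD_FAST b → push -10. Stack: [-10]
LOAD_CONST → push 7. Stack: [-10, 7]
BINARY_OP - → -10 - 7 = -17. Stack: [-17]
LOAD_FAST a → push 11. Stack: [-17, 11]
BINARY_OP // → -17 // 11 = -2. Stack: [-2]
STORE_FAST n → n=-2. Stack: []
LOAD_FAST_LOAD_FAST n,n → push -2,-2. Stack: [-2, -2]
BINARY_OP * → -2 * -2 = 4. Stack: [4]
STORE_FAST m → m=4. Stack: []
LOAD_FAST_LOAD_FAST m,b → push 4,-10. Stack: [4, -10]
BINARY_OP // → 4 // -10 = -1. Stack: [-1]
STORE_FAST w → w=-1. Stack: []
LOAD_FAST m → push 4. Stack: [4]
RETURN_VALUE → return 4.

-2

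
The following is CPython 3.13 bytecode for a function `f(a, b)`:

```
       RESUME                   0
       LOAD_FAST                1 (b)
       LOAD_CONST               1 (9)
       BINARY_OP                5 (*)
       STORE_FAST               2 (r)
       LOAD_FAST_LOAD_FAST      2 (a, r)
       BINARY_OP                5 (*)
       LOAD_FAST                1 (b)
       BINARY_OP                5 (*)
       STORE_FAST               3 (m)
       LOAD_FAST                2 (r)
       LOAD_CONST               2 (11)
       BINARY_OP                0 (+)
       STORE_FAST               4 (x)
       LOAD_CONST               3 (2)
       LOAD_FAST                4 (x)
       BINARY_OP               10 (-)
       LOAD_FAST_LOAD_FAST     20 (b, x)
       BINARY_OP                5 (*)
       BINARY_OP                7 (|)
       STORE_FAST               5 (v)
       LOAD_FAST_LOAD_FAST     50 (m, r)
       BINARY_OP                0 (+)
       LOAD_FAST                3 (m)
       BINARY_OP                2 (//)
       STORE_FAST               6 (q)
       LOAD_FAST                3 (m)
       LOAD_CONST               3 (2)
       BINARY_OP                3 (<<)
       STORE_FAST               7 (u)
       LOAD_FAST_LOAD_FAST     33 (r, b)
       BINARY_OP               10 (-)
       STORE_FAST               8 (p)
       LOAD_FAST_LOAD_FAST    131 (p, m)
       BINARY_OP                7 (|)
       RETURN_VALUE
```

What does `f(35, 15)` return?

LOAD_FAST b → push 15. Stack: [15]
LOAD_CONST → push 9. Stack: [15, 9]
BINARY_OP * → 15 * 9 = 135. Stack: [135]
STORE_FAST r → r=135. Stack: []
LOAD_FAST_LOAD_FAST a,r → push 35,135. Stack: [35, 135]
BINARY_OP * → 35 * 135 = 4725. Stack: [4725]
LOAD_FAST b → push 15. Stack: [4725, 15]
BINARY_OP * → 4725 * 15 = 70875. Stack: [70875]
STORE_FAST m → m=70875. Stack: []
LOAD_FAST r → push 135. Stack: [135]
LOAD_CONST → push 11. Stack: [135, 11]
BINARY_OP + → 135 + 11 = 146. Stack: [146]
STORE_FAST x → x=146. Stack: []
LOAD_CONST → push 2. Stack: [2]
LOAD_FAST x → push 146. Stack: [2, 146]
BINARY_OP - → 2 - 146 = -144. Stack: [-144]
LOAD_FAST_LOAD_FAST b,x → push 15,146. Stack: [-144, 15, 146]
BINARY_OP * → 15 * 146 = 2190. Stack: [-144, 2190]
BINARY_OP | → -144 | 2190 = -2. Stack: [-2]
STORE_FAST v → v=-2. Stack: []
LOAD_FAST_LOAD_FAST m,r → push 70875,135. Stack: [70875, 135]
BINARY_OP + → 70875 + 135 = 71010. Stack: [71010]
LOAD_FAST m → push 70875. Stack: [71010, 70875]
BINARY_OP // → 71010 // 70875 = 1. Stack: [1]
STORE_FAST q → q=1. Stack: []
LOAD_FAST m → push 70875. Stack: [70875]
LOAD_CONST → push 2. Stack: [70875, 2]
BINARY_OP << → 70875 << 2 = 283500. Stack: [283500]
STORE_FAST u → u=283500. Stack: []
LOAD_FAST_LOAD_FAST r,b → push 135,15. Stack: [135, 15]
BINARY_OP - → 135 - 15 = 120. Stack: [120]
STORE_FAST p → p=120. Stack: []
LOAD_FAST_LOAD_FAST p,m → push 120,70875. Stack: [120, 70875]
BINARY_OP | → 120 | 70875 = 70907. Stack: [70907]
RETURN_VALUE → return 70907.

70907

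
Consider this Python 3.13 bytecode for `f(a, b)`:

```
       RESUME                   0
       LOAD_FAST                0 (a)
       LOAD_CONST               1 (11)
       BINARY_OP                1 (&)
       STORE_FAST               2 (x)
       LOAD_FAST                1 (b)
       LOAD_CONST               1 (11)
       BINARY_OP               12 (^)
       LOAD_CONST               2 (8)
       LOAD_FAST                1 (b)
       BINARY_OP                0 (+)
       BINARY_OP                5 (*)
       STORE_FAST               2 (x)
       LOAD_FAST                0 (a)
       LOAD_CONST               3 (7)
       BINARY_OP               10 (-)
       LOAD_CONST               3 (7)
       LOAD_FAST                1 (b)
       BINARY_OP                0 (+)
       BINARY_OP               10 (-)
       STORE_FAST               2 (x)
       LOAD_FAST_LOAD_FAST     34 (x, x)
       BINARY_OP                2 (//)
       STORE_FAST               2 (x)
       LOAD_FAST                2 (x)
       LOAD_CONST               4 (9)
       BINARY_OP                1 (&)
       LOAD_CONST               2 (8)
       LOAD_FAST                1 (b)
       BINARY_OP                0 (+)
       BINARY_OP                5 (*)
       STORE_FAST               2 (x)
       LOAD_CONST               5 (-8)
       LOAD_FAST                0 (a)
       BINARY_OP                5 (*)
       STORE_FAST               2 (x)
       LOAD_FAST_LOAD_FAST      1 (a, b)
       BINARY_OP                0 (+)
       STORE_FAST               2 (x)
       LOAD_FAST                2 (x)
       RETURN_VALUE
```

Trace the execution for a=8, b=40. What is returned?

LOAD_FAST a → push 8. Stack: [8]
LOAD_CONST → push 11. Stack: [8, 11]
BINARY_OP & → 8 & 11 = 8. Stack: [8]
STORE_FAST x → x=8. Stack: []
LOAD_FAST b → push 40. Stack: [40]
LOAD_CONST → push 11. Stack: [40, 11]
BINARY_OP ^ → 40 ^ 11 = 35. Stack: [35]
LOAD_CONST → push 8. Stack: [35, 8]
LOAD_FAST b → push 40. Stack: [35, 8, 40]
BINARY_OP + → 8 + 40 = 48. Stack: [35, 48]
BINARY_OP * → 35 * 48 = 1680. Stack: [1680]
STORE_FAST x → x=1680. Stack: []
LOAD_FAST a → push 8. Stack: [8]
LOAD_CONST → push 7. Stack: [8, 7]
BINARY_OP - → 8 - 7 = 1. Stack: [1]
LOAD_CONST → push 7. Stack: [1, 7]
LOAD_FAST b → push 40. Stack: [1, 7, 40]
BINARY_OP + → 7 + 40 = 47. Stack: [1, 47]
BINARY_OP - → 1 - 47 = -46. Stack: [-46]
STORE_FAST x → x=-46. Stack: []
LOAD_FAST_LOAD_FAST x,x → push -46,-46. Stack: [-46, -46]
BINARY_OP // → -46 // -46 = 1. Stack: [1]
STORE_FAST x → x=1. Stack: []
LOAD_FAST x → push 1. Stack: [1]
LOAD_CONST → push 9. Stack: [1, 9]
BINARY_OP & → 1 & 9 = 1. Stack: [1]
LOAD_CONST → push 8. Stack: [1, 8]
LOAD_FAST b → push 40. Stack: [1, 8, 40]
BINARY_OP + → 8 + 40 = 48. Stack: [1, 48]
BINARY_OP * → 1 * 48 = 48. Stack: [48]
STORE_FAST x → x=48. Stack: []
LOAD_CONST → push -8. Stack: [-8]
LOAD_FAST a → push 8. Stack: [-8, 8]
BINARY_OP * → -8 * 8 = -64. Stack: [-64]
STORE_FAST x → x=-64. Stack: []
LOAD_FAST_LOAD_FAST a,b → push 8,40. Stack: [8, 40]
BINARY_OP + → 8 + 40 = 48. Stack: [48]
STORE_FAST x → x=48. Stack: []
LOAD_FAST x → push 48. Stack: [48]
RETURN_VALUE → return 48.

48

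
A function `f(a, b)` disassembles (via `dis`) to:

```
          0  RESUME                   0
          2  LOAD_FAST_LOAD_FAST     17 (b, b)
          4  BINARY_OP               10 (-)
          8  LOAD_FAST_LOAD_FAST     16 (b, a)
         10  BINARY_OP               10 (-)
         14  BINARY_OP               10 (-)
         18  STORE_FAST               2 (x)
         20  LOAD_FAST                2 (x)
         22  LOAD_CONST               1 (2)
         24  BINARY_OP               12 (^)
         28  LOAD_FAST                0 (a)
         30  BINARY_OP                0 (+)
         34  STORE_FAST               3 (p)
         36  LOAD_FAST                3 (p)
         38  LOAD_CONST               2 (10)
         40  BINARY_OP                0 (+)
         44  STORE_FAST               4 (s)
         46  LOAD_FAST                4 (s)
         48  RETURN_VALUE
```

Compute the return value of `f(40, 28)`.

LOAD_FAST_LOAD_FAST b,b → push 28,28. Stack: [28, 28]
BINARY_OP - → 28 - 28 = 0. Stack: [0]
LOAD_FAST_LOAD_FAST b,a → push 28,40. Stack: [0, 28, 40]
BINARY_OP - → 28 - 40 = -12. Stack: [0, -12]
BINARY_OP - → 0 - -12 = 12. Stack: [12]
STORE_FAST x → x=12. Stack: []
LOAD_FAST x → push 12. Stack: [12]
LOAD_CONST → push 2. Stack: [12, 2]
BINARY_OP ^ → 12 ^ 2 = 14. Stack: [14]
LOAD_FAST a → push 40. Stack: [14, 40]
BINARY_OP + → 14 + 40 = 54. Stack: [54]
STORE_FAST p → p=54. Stack: []
LOAD_FAST p → push 54. Stack: [54]
LOAD_CONST → push 10. Stack: [54, 10]
BINARY_OP + → 54 + 10 = 64. Stack: [64]
STORE_FAST s → s=64. Stack: []
LOAD_FAST s → push 64. Stack: [64]
RETURN_VALUE → return 64.

64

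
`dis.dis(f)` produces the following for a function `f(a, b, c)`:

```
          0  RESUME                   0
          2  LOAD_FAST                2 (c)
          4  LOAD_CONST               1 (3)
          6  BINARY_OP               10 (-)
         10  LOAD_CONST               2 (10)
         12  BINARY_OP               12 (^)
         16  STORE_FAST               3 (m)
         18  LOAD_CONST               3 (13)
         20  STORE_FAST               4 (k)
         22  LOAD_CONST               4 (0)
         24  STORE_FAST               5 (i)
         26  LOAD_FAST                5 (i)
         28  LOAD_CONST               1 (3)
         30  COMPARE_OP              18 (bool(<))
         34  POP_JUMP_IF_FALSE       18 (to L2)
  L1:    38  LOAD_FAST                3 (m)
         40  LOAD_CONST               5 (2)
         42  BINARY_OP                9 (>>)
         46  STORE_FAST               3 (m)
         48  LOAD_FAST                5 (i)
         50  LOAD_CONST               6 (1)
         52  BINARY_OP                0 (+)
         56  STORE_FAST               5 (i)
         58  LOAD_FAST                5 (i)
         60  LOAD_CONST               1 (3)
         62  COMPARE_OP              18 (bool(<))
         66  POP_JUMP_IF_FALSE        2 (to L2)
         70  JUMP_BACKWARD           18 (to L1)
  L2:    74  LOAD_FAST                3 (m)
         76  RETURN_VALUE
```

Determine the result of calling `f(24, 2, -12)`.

LOAD_FAST c → push -12. Stack: [-12]
LOAD_CONST → push 3. Stack: [-12, 3]
BINARY_OP - → -12 - 3 = -15. Stack: [-15]
LOAD_CONST → push 10. Stack: [-15, 10]
BINARY_OP ^ → -15 ^ 10 = -5. Stack: [-5]
STORE_FAST m → m=-5. Stack: []
LOAD_CONST → push 13. Stack: [13]
STORE_FAST k → k=13. Stack: []
LOAD_CONST → push 0. Stack: [0]
STORE_FAST i → i=0. Stack: []
LOAD_FAST i → push 0. Stack: [0]
LOAD_CONST → push 3. Stack: [0, 3]
COMPARE_OP bool(<) → 0 vs 3 = True. Stack: [True]
POP_JUMP_IF_FALSE → pop True; no jump. Stack: []
LOAD_FAST m → push -5. Stack: [-5]
LOAD_CONST → push 2. Stack: [-5, 2]
BINARY_OP >> → -5 >> 2 = -2. Stack: [-2]
STORE_FAST m → m=-2. Stack: []
LOAD_FAST i → push 0. Stack: [0]
LOAD_CONST → push 1. Stack: [0, 1]
BINARY_OP + → 0 + 1 = 1. Stack: [1]
STORE_FAST i → i=1. Stack: []
LOAD_FAST i → push 1. Stack: [1]
LOAD_CONST → push 3. Stack: [1, 3]
COMPARE_OP bool(<) → 1 vs 3 = True. Stack: [True]
POP_JUMP_IF_FALSE → pop True; no jump. Stack: []
LOAD_FAST m → push -2. Stack: [-2]
LOAD_CONST → push 2. Stack: [-2, 2]
BINARY_OP >> → -2 >> 2 = -1. Stack: [-1]
STORE_FAST m → m=-1. Stack: []
LOAD_FAST i → push 1. Stack: [1]
LOAD_CONST → push 1. Stack: [1, 1]
BINARY_OP + → 1 + 1 = 2. Stack: [2]
STORE_FAST i → i=2. Stack: []
LOAD_FAST i → push 2. Stack: [2]
LOAD_CONST → push 3. Stack: [2, 3]
COMPARE_OP bool(<) → 2 vs 3 = True. Stack: [True]
POP_JUMP_IF_FALSE → pop True; no jump. Stack: []
LOAD_FAST m → push -1. Stack: [-1]
LOAD_CONST → push 2. Stack: [-1, 2]
BINARY_OP >> → -1 >> 2 = -1. Stack: [-1]
STORE_FAST m → m=-1. Stack: []
LOAD_FAST i → push 2. Stack: [2]
LOAD_CONST → push 1. Stack: [2, 1]
BINARY_OP + → 2 + 1 = 3. Stack: [3]
STORE_FAST i → i=3. Stack: []
LOAD_FAST i → push 3. Stack: [3]
LOAD_CONST → push 3. Stack: [3, 3]
COMPARE_OP bool(<) → 3 vs 3 = False. Stack: [False]
POP_JUMP_IF_FALSE → pop False; jump. Stack: []
LOAD_FAST m → push -1. Stack: [-1]
RETURN_VALUE → return -1.

-1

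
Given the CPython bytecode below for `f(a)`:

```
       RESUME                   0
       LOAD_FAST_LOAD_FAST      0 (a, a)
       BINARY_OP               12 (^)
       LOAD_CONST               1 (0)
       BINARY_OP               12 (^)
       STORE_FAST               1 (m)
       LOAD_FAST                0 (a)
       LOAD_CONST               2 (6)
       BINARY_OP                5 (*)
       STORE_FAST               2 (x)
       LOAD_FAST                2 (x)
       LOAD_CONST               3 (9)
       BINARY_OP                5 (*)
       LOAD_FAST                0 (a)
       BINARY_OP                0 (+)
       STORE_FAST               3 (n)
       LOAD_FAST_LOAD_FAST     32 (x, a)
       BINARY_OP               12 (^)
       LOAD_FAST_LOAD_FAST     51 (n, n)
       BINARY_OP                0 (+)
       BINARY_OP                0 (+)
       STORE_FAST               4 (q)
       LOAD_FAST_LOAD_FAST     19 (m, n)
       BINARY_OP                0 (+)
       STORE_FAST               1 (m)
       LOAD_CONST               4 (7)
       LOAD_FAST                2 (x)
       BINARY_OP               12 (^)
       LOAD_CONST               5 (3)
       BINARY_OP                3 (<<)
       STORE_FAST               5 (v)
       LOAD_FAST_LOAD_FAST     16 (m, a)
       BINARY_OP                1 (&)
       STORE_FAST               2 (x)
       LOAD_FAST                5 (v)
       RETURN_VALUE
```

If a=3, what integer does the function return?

168

LOAD_FAST_LOAD_FAST a,a → push 3,3. Stack: [3, 3]
BINARY_OP ^ → 3 ^ 3 = 0. Stack: [0]
LOAD_CONST → push 0. Stack: [0, 0]
BINARY_OP ^ → 0 ^ 0 = 0. Stack: [0]
STORE_FAST m → m=0. Stack: []
LOAD_FAST a → push 3. Stack: [3]
LOAD_CONST → push 6. Stack: [3, 6]
BINARY_OP * → 3 * 6 = 18. Stack: [18]
STORE_FAST x → x=18. Stack: []
LOAD_FAST x → push 18. Stack: [18]
LOAD_CONST → push 9. Stack: [18, 9]
BINARY_OP * → 18 * 9 = 162. Stack: [162]
LOAD_FAST a → push 3. Stack: [162, 3]
BINARY_OP + → 162 + 3 = 165. Stack: [165]
STORE_FAST n → n=165. Stack: []
LOAD_FAST_LOAD_FAST x,a → push 18,3. Stack: [18, 3]
BINARY_OP ^ → 18 ^ 3 = 17. Stack: [17]
LOAD_FAST_LOAD_FAST n,n → push 165,165. Stack: [17, 165, 165]
BINARY_OP + → 165 + 165 = 330. Stack: [17, 330]
BINARY_OP + → 17 + 330 = 347. Stack: [347]
STORE_FAST q → q=347. Stack: []
LOAD_FAST_LOAD_FAST m,n → push 0,165. Stack: [0, 165]
BINARY_OP + → 0 + 165 = 165. Stack: [165]
STORE_FAST m → m=165. Stack: []
LOAD_CONST → push 7. Stack: [7]
LOAD_FAST x → push 18. Stack: [7, 18]
BINARY_OP ^ → 7 ^ 18 = 21. Stack: [21]
LOAD_CONST → push 3. Stack: [21, 3]
BINARY_OP << → 21 << 3 = 168. Stack: [168]
STORE_FAST v → v=168. Stack: []
LOAD_FAST_LOAD_FAST m,a → push 165,3. Stack: [165, 3]
BINARY_OP & → 165 & 3 = 1. Stack: [1]
STORE_FAST x → x=1. Stack: []
LOAD_FAST v → push 168. Stack: [168]
RETURN_VALUE → return 168.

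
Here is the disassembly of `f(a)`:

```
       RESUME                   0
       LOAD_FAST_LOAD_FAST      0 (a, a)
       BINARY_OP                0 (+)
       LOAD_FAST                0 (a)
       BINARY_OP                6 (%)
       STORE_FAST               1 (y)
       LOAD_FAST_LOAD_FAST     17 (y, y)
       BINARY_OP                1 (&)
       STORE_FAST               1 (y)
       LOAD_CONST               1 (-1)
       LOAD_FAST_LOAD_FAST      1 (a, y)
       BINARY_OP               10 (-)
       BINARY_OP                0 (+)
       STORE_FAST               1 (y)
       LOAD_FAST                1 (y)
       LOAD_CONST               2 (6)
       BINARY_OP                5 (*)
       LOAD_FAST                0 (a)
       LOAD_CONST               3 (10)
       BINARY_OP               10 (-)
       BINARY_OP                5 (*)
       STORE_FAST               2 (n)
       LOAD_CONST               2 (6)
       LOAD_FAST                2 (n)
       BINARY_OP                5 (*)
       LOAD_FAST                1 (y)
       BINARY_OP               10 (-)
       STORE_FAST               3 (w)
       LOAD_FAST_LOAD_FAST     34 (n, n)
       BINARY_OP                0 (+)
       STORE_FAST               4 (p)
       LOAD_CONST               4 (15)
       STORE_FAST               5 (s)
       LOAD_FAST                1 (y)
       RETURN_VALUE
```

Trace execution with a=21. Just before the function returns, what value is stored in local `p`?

LOAD_FAST_LOAD_FAST a,a → push 21,21. Stack: [21, 21]
BINARY_OP + → 21 + 21 = 42. Stack: [42]
LOAD_FAST a → push 21. Stack: [42, 21]
BINARY_OP % → 42 % 21 = 0. Stack: [0]
STORE_FAST y → y=0. Stack: []
LOAD_FAST_LOAD_FAST y,y → push 0,0. Stack: [0, 0]
BINARY_OP & → 0 & 0 = 0. Stack: [0]
STORE_FAST y → y=0. Stack: []
LOAD_CONST → push -1. Stack: [-1]
LOAD_FAST_LOAD_FAST a,y → push 21,0. Stack: [-1, 21, 0]
BINARY_OP - → 21 - 0 = 21. Stack: [-1, 21]
BINARY_OP + → -1 + 21 = 20. Stack: [20]
STORE_FAST y → y=20. Stack: []
LOAD_FAST y → push 20. Stack: [20]
LOAD_CONST → push 6. Stack: [20, 6]
BINARY_OP * → 20 * 6 = 120. Stack: [120]
LOAD_FAST a → push 21. Stack: [120, 21]
LOAD_CONST → push 10. Stack: [120, 21, 10]
BINARY_OP - → 21 - 10 = 11. Stack: [120, 11]
BINARY_OP * → 120 * 11 = 1320. Stack: [1320]
STORE_FAST n → n=1320. Stack: []
LOAD_CONST → push 6. Stack: [6]
LOAD_FAST n → push 1320. Stack: [6, 1320]
BINARY_OP * → 6 * 1320 = 7920. Stack: [7920]
LOAD_FAST y → push 20. Stack: [7920, 20]
BINARY_OP - → 7920 - 20 = 7900. Stack: [7900]
STORE_FAST w → w=7900. Stack: []
LOAD_FAST_LOAD_FAST n,n → push 1320,1320. Stack: [1320, 1320]
BINARY_OP + → 1320 + 1320 = 2640. Stack: [2640]
STORE_FAST p → p=2640. Stack: []
LOAD_CONST → push 15. Stack: [15]
STORE_FAST s → s=15. Stack: []
LOAD_FAST y → push 20. Stack: [20]
RETURN_VALUE → return 20.

2640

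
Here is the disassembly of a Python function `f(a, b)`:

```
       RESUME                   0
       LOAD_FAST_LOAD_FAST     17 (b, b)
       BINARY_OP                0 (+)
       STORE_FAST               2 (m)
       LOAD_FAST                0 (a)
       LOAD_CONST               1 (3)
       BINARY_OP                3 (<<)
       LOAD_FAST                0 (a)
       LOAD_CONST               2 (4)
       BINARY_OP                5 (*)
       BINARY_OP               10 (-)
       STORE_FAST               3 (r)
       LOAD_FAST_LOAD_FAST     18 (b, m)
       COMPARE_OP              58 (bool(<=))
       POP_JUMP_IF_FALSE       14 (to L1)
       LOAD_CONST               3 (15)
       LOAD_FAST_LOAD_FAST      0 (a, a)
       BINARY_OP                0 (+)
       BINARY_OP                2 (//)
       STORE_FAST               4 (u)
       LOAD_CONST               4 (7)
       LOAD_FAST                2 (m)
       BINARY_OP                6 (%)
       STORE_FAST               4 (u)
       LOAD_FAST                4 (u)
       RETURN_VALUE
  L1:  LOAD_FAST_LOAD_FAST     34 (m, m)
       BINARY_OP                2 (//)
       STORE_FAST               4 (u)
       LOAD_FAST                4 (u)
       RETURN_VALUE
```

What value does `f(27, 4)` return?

7

LOAD_FAST_LOAD_FAST b,b → push 4,4. Stack: [4, 4]
BINARY_OP + → 4 + 4 = 8. Stack: [8]
STORE_FAST m → m=8. Stack: []
LOAD_FAST a → push 27. Stack: [27]
LOAD_CONST → push 3. Stack: [27, 3]
BINARY_OP << → 27 << 3 = 216. Stack: [216]
LOAD_FAST a → push 27. Stack: [216, 27]
LOAD_CONST → push 4. Stack: [216, 27, 4]
BINARY_OP * → 27 * 4 = 108. Stack: [216, 108]
BINARY_OP - → 216 - 108 = 108. Stack: [108]
STORE_FAST r → r=108. Stack: []
LOAD_FAST_LOAD_FAST b,m → push 4,8. Stack: [4, 8]
COMPARE_OP bool(<=) → 4 vs 8 = True. Stack: [True]
POP_JUMP_IF_FALSE → pop True; no jump. Stack: []
LOAD_CONST → push 15. Stack: [15]
LOAD_FAST_LOAD_FAST a,a → push 27,27. Stack: [15, 27, 27]
BINARY_OP + → 27 + 27 = 54. Stack: [15, 54]
BINARY_OP // → 15 // 54 = 0. Stack: [0]
STORE_FAST u → u=0. Stack: []
LOAD_CONST → push 7. Stack: [7]
LOAD_FAST m → push 8. Stack: [7, 8]
BINARY_OP % → 7 % 8 = 7. Stack: [7]
STORE_FAST u → u=7. Stack: []
LOAD_FAST u → push 7. Stack: [7]
RETURN_VALUE → return 7.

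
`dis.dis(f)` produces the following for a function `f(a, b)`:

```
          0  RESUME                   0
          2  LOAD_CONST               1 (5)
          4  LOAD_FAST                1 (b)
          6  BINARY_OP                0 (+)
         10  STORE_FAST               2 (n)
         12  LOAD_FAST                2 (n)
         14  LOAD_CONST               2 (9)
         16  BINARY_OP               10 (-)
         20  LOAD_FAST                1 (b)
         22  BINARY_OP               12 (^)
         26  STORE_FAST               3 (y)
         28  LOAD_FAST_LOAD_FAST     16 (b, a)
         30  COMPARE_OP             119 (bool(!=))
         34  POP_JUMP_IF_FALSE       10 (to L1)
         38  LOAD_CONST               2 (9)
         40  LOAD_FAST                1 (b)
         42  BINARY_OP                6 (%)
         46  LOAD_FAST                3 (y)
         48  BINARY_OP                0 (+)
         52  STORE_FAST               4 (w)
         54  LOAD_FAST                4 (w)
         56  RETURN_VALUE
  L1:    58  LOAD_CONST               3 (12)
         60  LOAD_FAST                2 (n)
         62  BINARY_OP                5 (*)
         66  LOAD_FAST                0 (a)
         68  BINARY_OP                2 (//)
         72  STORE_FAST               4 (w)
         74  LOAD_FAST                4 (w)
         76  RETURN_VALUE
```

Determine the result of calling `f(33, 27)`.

21

LOAD_CONST → push 5. Stack: [5]
LOAD_FAST b → push 27. Stack: [5, 27]
BINARY_OP + → 5 + 27 = 32. Stack: [32]
STORE_FAST n → n=32. Stack: []
LOAD_FAST n → push 32. Stack: [32]
LOAD_CONST → push 9. Stack: [32, 9]
BINARY_OP - → 32 - 9 = 23. Stack: [23]
LOAD_FAST b → push 27. Stack: [23, 27]
BINARY_OP ^ → 23 ^ 27 = 12. Stack: [12]
STORE_FAST y → y=12. Stack: []
LOAD_FAST_LOAD_FAST b,a → push 27,33. Stack: [27, 33]
COMPARE_OP bool(!=) → 27 vs 33 = True. Stack: [True]
POP_JUMP_IF_FALSE → pop True; no jump. Stack: []
LOAD_CONST → push 9. Stack: [9]
LOAD_FAST b → push 27. Stack: [9, 27]
BINARY_OP % → 9 % 27 = 9. Stack: [9]
LOAD_FAST y → push 12. Stack: [9, 12]
BINARY_OP + → 9 + 12 = 21. Stack: [21]
STORE_FAST w → w=21. Stack: []
LOAD_FAST w → push 21. Stack: [21]
RETURN_VALUE → return 21.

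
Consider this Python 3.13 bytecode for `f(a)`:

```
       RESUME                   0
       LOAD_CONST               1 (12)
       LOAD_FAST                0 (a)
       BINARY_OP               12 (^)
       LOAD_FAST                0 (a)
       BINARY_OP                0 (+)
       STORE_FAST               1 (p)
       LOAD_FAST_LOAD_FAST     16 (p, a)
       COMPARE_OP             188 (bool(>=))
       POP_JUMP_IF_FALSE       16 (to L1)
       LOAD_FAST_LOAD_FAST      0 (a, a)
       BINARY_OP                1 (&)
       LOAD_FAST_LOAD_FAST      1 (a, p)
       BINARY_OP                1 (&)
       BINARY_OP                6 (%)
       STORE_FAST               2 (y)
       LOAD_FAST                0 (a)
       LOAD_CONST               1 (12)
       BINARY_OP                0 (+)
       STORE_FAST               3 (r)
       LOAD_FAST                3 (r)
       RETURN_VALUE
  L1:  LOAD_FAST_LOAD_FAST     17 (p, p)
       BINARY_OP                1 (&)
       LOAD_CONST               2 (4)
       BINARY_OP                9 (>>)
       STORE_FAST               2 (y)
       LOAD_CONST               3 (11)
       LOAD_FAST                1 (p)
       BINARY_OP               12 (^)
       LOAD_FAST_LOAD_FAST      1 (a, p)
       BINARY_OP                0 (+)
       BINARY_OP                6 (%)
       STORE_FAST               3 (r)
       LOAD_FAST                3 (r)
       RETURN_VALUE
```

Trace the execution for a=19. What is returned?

31

LOAD_CONST → push 12. Stack: [12]
LOAD_FAST a → push 19. Stack: [12, 19]
BINARY_OP ^ → 12 ^ 19 = 31. Stack: [31]
LOAD_FAST a → push 19. Stack: [31, 19]
BINARY_OP + → 31 + 19 = 50. Stack: [50]
STORE_FAST p → p=50. Stack: []
LOAD_FAST_LOAD_FAST p,a → push 50,19. Stack: [50, 19]
COMPARE_OP bool(>=) → 50 vs 19 = True. Stack: [True]
POP_JUMP_IF_FALSE → pop True; no jump. Stack: []
LOAD_FAST_LOAD_FAST a,a → push 19,19. Stack: [19, 19]
BINARY_OP & → 19 & 19 = 19. Stack: [19]
LOAD_FAST_LOAD_FAST a,p → push 19,50. Stack: [19, 19, 50]
BINARY_OP & → 19 & 50 = 18. Stack: [19, 18]
BINARY_OP % → 19 % 18 = 1. Stack: [1]
STORE_FAST y → y=1. Stack: []
LOAD_FAST a → push 19. Stack: [19]
LOAD_CONST → push 12. Stack: [19, 12]
BINARY_OP + → 19 + 12 = 31. Stack: [31]
STORE_FAST r → r=31. Stack: []
LOAD_FAST r → push 31. Stack: [31]
RETURN_VALUE → return 31.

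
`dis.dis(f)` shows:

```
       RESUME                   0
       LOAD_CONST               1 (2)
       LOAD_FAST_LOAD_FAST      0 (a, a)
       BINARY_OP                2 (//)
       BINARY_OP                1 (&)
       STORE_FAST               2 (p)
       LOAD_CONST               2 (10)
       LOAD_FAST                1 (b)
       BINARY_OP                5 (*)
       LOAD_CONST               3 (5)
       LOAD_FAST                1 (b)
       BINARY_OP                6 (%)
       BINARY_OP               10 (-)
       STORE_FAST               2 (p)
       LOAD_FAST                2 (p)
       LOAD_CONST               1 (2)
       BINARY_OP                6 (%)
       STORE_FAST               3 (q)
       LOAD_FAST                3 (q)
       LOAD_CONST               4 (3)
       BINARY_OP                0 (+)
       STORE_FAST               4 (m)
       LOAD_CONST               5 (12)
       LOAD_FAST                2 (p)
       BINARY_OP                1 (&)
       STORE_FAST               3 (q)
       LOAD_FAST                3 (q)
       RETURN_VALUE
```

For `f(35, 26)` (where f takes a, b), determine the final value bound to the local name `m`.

LOAD_CONST → push 2. Stack: [2]
LOAD_FAST_LOAD_FAST a,a → push 35,35. Stack: [2, 35, 35]
BINARY_OP // → 35 // 35 = 1. Stack: [2, 1]
BINARY_OP & → 2 & 1 = 0. Stack: [0]
STORE_FAST p → p=0. Stack: []
LOAD_CONST → push 10. Stack: [10]
LOAD_FAST b → push 26. Stack: [10, 26]
BINARY_OP * → 10 * 26 = 260. Stack: [260]
LOAD_CONST → push 5. Stack: [260, 5]
LOAD_FAST b → push 26. Stack: [260, 5, 26]
BINARY_OP % → 5 % 26 = 5. Stack: [260, 5]
BINARY_OP - → 260 - 5 = 255. Stack: [255]
STORE_FAST p → p=255. Stack: []
LOAD_FAST p → push 255. Stack: [255]
LOAD_CONST → push 2. Stack: [255, 2]
BINARY_OP % → 255 % 2 = 1. Stack: [1]
STORE_FAST q → q=1. Stack: []
LOAD_FAST q → push 1. Stack: [1]
LOAD_CONST → push 3. Stack: [1, 3]
BINARY_OP + → 1 + 3 = 4. Stack: [4]
STORE_FAST m → m=4. Stack: []
LOAD_CONST → push 12. Stack: [12]
LOAD_FAST p → push 255. Stack: [12, 255]
BINARY_OP & → 12 & 255 = 12. Stack: [12]
STORE_FAST q → q=12. Stack: []
LOAD_FAST q → push 12. Stack: [12]
RETURN_VALUE → return 12.

4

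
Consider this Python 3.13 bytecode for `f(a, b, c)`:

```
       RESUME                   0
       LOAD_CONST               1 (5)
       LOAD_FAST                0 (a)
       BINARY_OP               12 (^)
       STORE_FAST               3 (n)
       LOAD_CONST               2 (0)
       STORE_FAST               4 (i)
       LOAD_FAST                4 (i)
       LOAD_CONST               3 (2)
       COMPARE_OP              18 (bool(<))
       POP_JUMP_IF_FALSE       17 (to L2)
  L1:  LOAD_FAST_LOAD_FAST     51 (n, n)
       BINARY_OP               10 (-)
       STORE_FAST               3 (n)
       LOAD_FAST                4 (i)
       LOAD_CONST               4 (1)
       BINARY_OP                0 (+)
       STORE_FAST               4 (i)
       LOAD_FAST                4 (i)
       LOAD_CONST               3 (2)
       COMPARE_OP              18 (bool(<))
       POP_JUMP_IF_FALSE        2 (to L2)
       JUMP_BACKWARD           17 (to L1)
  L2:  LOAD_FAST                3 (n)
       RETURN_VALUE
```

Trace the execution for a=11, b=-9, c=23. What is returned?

0

LOAD_CONST → push 5. Stack: [5]
LOAD_FAST a → push 11. Stack: [5, 11]
BINARY_OP ^ → 5 ^ 11 = 14. Stack: [14]
STORE_FAST n → n=14. Stack: []
LOAD_CONST → push 0. Stack: [0]
STORE_FAST i → i=0. Stack: []
LOAD_FAST i → push 0. Stack: [0]
LOAD_CONST → push 2. Stack: [0, 2]
COMPARE_OP bool(<) → 0 vs 2 = True. Stack: [True]
POP_JUMP_IF_FALSE → pop True; no jump. Stack: []
LOAD_FAST_LOAD_FAST n,n → push 14,14. Stack: [14, 14]
BINARY_OP - → 14 - 14 = 0. Stack: [0]
STORE_FAST n → n=0. Stack: []
LOAD_FAST i → push 0. Stack: [0]
LOAD_CONST → push 1. Stack: [0, 1]
BINARY_OP + → 0 + 1 = 1. Stack: [1]
STORE_FAST i → i=1. Stack: []
LOAD_FAST i → push 1. Stack: [1]
LOAD_CONST → push 2. Stack: [1, 2]
COMPARE_OP bool(<) → 1 vs 2 = True. Stack: [True]
POP_JUMP_IF_FALSE → pop True; no jump. Stack: []
LOAD_FAST_LOAD_FAST n,n → push 0,0. Stack: [0, 0]
BINARY_OP - → 0 - 0 = 0. Stack: [0]
STORE_FAST n → n=0. Stack: []
LOAD_FAST i → push 1. Stack: [1]
LOAD_CONST → push 1. Stack: [1, 1]
BINARY_OP + → 1 + 1 = 2. Stack: [2]
STORE_FAST i → i=2. Stack: []
LOAD_FAST i → push 2. Stack: [2]
LOAD_CONST → push 2. Stack: [2, 2]
COMPARE_OP bool(<) → 2 vs 2 = False. Stack: [False]
POP_JUMP_IF_FALSE → pop False; jump. Stack: []
LOAD_FAST n → push 0. Stack: [0]
RETURN_VALUE → return 0.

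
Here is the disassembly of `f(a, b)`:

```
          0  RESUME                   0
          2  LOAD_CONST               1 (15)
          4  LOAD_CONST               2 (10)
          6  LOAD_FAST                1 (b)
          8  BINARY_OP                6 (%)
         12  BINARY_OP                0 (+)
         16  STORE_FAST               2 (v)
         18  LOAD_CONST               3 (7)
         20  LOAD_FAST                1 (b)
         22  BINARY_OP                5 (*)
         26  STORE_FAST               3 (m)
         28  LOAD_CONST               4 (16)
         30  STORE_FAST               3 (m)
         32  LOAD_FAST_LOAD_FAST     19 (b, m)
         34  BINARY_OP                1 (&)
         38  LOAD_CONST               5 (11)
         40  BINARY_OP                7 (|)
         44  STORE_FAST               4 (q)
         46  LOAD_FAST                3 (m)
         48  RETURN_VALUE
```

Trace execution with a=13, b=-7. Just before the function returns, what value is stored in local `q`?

27

LOAD_CONST → push 15. Stack: [15]
LOAD_CONST → push 10. Stack: [15, 10]
LOAD_FAST b → push -7. Stack: [15, 10, -7]
BINARY_OP % → 10 % -7 = -4. Stack: [15, -4]
BINARY_OP + → 15 + -4 = 11. Stack: [11]
STORE_FAST v → v=11. Stack: []
LOAD_CONST → push 7. Stack: [7]
LOAD_FAST b → push -7. Stack: [7, -7]
BINARY_OP * → 7 * -7 = -49. Stack: [-49]
STORE_FAST m → m=-49. Stack: []
LOAD_CONST → push 16. Stack: [16]
STORE_FAST m → m=16. Stack: []
LOAD_FAST_LOAD_FAST b,m → push -7,16. Stack: [-7, 16]
BINARY_OP & → -7 & 16 = 16. Stack: [16]
LOAD_CONST → push 11. Stack: [16, 11]
BINARY_OP | → 16 | 11 = 27. Stack: [27]
STORE_FAST q → q=27. Stack: []
LOAD_FAST m → push 16. Stack: [16]
RETURN_VALUE → return 16.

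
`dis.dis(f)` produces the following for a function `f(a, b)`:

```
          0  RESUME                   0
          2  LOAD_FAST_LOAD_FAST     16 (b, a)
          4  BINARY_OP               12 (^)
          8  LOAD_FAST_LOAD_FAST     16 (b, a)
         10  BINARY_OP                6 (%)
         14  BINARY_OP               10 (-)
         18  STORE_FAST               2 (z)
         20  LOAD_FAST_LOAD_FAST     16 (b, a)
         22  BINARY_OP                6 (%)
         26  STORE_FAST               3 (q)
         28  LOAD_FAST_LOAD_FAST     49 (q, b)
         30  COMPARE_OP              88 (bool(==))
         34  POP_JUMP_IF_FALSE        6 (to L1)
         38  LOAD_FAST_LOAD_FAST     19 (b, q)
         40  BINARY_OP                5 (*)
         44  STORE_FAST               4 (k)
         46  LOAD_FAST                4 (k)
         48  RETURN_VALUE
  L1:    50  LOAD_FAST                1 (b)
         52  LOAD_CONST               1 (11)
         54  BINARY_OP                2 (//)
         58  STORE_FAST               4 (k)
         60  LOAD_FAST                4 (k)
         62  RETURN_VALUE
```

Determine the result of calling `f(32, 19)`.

LOAD_FAST_LOAD_FAST b,a → push 19,32. Stack: [19, 32]
BINARY_OP ^ → 19 ^ 32 = 51. Stack: [51]
LOAD_FAST_LOAD_FAST b,a → push 19,32. Stack: [51, 19, 32]
BINARY_OP % → 19 % 32 = 19. Stack: [51, 19]
BINARY_OP - → 51 - 19 = 32. Stack: [32]
STORE_FAST z → z=32. Stack: []
LOAD_FAST_LOAD_FAST b,a → push 19,32. Stack: [19, 32]
BINARY_OP % → 19 % 32 = 19. Stack: [19]
STORE_FAST q → q=19. Stack: []
LOAD_FAST_LOAD_FAST q,b → push 19,19. Stack: [19, 19]
COMPARE_OP bool(==) → 19 vs 19 = True. Stack: [True]
POP_JUMP_IF_FALSE → pop True; no jump. Stack: []
LOAD_FAST_LOAD_FAST b,q → push 19,19. Stack: [19, 19]
BINARY_OP * → 19 * 19 = 361. Stack: [361]
STORE_FAST k → k=361. Stack: []
LOAD_FAST k → push 361. Stack: [361]
RETURN_VALUE → return 361.

361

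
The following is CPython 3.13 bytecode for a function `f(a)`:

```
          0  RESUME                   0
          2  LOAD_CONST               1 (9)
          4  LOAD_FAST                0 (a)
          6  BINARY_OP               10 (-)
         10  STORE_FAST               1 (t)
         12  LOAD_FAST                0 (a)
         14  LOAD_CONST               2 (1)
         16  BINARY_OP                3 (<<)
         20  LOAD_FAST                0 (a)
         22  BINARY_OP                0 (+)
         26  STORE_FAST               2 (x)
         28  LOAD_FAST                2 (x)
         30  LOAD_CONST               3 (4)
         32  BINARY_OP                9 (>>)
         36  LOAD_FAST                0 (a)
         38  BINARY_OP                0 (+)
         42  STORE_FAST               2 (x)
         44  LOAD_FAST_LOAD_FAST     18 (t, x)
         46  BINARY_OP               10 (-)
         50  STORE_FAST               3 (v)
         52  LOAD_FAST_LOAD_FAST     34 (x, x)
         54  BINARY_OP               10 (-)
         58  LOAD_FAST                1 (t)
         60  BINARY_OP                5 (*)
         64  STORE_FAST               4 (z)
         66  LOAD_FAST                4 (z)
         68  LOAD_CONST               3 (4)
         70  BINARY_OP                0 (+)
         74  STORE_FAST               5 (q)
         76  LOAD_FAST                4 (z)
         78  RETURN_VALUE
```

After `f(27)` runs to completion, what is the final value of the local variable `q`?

4

LOAD_CONST → push 9. Stack: [9]
LOAD_FAST a → push 27. Stack: [9, 27]
BINARY_OP - → 9 - 27 = -18. Stack: [-18]
STORE_FAST t → t=-18. Stack: []
LOAD_FAST a → push 27. Stack: [27]
LOAD_CONST → push 1. Stack: [27, 1]
BINARY_OP << → 27 << 1 = 54. Stack: [54]
LOAD_FAST a → push 27. Stack: [54, 27]
BINARY_OP + → 54 + 27 = 81. Stack: [81]
STORE_FAST x → x=81. Stack: []
LOAD_FAST x → push 81. Stack: [81]
LOAD_CONST → push 4. Stack: [81, 4]
BINARY_OP >> → 81 >> 4 = 5. Stack: [5]
LOAD_FAST a → push 27. Stack: [5, 27]
BINARY_OP + → 5 + 27 = 32. Stack: [32]
STORE_FAST x → x=32. Stack: []
LOAD_FAST_LOAD_FAST t,x → push -18,32. Stack: [-18, 32]
BINARY_OP - → -18 - 32 = -50. Stack: [-50]
STORE_FAST v → v=-50. Stack: []
LOAD_FAST_LOAD_FAST x,x → push 32,32. Stack: [32, 32]
BINARY_OP - → 32 - 32 = 0. Stack: [0]
LOAD_FAST t → push -18. Stack: [0, -18]
BINARY_OP * → 0 * -18 = 0. Stack: [0]
STORE_FAST z → z=0. Stack: []
LOAD_FAST z → push 0. Stack: [0]
LOAD_CONST → push 4. Stack: [0, 4]
BINARY_OP + → 0 + 4 = 4. Stack: [4]
STORE_FAST q → q=4. Stack: []
LOAD_FAST z → push 0. Stack: [0]
RETURN_VALUE → return 0.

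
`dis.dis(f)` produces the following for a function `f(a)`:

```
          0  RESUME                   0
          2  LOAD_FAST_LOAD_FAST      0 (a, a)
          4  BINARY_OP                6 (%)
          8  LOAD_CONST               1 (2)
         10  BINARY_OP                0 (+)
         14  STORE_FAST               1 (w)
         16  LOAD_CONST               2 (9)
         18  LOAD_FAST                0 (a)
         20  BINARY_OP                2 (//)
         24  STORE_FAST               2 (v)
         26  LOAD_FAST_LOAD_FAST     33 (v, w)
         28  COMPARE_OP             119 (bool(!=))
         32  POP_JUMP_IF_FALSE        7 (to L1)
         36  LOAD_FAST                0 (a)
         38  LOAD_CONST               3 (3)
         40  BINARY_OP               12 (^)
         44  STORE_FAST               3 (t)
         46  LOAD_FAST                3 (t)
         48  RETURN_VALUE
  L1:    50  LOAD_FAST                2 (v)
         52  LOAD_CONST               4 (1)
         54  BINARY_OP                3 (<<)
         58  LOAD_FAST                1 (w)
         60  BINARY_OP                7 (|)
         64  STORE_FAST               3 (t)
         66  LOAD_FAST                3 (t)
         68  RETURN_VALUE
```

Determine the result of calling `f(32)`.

35

LOAD_FAST_LOAD_FAST a,a → push 32,32. Stack: [32, 32]
BINARY_OP % → 32 % 32 = 0. Stack: [0]
LOAD_CONST → push 2. Stack: [0, 2]
BINARY_OP + → 0 + 2 = 2. Stack: [2]
STORE_FAST w → w=2. Stack: []
LOAD_CONST → push 9. Stack: [9]
LOAD_FAST a → push 32. Stack: [9, 32]
BINARY_OP // → 9 // 32 = 0. Stack: [0]
STORE_FAST v → v=0. Stack: []
LOAD_FAST_LOAD_FAST v,w → push 0,2. Stack: [0, 2]
COMPARE_OP bool(!=) → 0 vs 2 = True. Stack: [True]
POP_JUMP_IF_FALSE → pop True; no jump. Stack: []
LOAD_FAST a → push 32. Stack: [32]
LOAD_CONST → push 3. Stack: [32, 3]
BINARY_OP ^ → 32 ^ 3 = 35. Stack: [35]
STORE_FAST t → t=35. Stack: []
LOAD_FAST t → push 35. Stack: [35]
RETURN_VALUE → return 35.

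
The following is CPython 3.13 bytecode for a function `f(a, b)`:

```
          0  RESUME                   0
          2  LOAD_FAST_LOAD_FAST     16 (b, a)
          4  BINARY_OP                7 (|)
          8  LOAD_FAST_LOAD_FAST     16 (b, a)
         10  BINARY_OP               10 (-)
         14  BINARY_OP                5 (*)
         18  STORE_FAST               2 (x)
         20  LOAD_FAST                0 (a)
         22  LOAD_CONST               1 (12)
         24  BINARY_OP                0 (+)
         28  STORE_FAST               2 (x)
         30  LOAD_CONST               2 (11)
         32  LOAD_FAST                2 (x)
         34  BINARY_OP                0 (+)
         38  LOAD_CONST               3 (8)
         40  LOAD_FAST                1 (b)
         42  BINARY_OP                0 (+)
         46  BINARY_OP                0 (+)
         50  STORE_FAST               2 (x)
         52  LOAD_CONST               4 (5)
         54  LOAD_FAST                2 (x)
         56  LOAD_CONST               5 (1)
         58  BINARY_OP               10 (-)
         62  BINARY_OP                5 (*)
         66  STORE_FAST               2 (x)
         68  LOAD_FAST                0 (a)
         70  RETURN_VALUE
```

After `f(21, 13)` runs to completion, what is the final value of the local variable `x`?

320

LOAD_FAST_LOAD_FAST b,a → push 13,21. Stack: [13, 21]
BINARY_OP | → 13 | 21 = 29. Stack: [29]
LOAD_FAST_LOAD_FAST b,a → push 13,21. Stack: [29, 13, 21]
BINARY_OP - → 13 - 21 = -8. Stack: [29, -8]
BINARY_OP * → 29 * -8 = -232. Stack: [-232]
STORE_FAST x → x=-232. Stack: []
LOAD_FAST a → push 21. Stack: [21]
LOAD_CONST → push 12. Stack: [21, 12]
BINARY_OP + → 21 + 12 = 33. Stack: [33]
STORE_FAST x → x=33. Stack: []
LOAD_CONST → push 11. Stack: [11]
LOAD_FAST x → push 33. Stack: [11, 33]
BINARY_OP + → 11 + 33 = 44. Stack: [44]
LOAD_CONST → push 8. Stack: [44, 8]
LOAD_FAST b → push 13. Stack: [44, 8, 13]
BINARY_OP + → 8 + 13 = 21. Stack: [44, 21]
BINARY_OP + → 44 + 21 = 65. Stack: [65]
STORE_FAST x → x=65. Stack: []
LOAD_CONST → push 5. Stack: [5]
LOAD_FAST x → push 65. Stack: [5, 65]
LOAD_CONST → push 1. Stack: [5, 65, 1]
BINARY_OP - → 65 - 1 = 64. Stack: [5, 64]
BINARY_OP * → 5 * 64 = 320. Stack: [320]
STORE_FAST x → x=320. Stack: []
LOAD_FAST a → push 21. Stack: [21]
RETURN_VALUE → return 21.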